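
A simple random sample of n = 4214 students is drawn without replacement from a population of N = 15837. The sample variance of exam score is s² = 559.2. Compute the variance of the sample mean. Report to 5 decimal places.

0.09739

Under SRS without replacement, Var(ȳ) = (1 − f)·s²/n with f = n/N = 4214/15837 = 0.26608575.
Var(ȳ) = (1 − 0.26608575)·559.2/4214 = 0.73391425·0.13270052 = 0.097390804.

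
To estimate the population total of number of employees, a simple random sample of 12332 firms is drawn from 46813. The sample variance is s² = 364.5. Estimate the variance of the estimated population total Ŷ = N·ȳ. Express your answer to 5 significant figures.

4.7710 × 10^7

Var(Ŷ) = N²·Var(ȳ) = N²·(1 − n/N)·s²/n.
f = 12332/46813 = 0.26343110; Var(ȳ) = 0.73656890·364.5/12332 = 0.021770951.
Var(Ŷ) = 46813² · 0.021770951 = 4.7710102 × 10^7.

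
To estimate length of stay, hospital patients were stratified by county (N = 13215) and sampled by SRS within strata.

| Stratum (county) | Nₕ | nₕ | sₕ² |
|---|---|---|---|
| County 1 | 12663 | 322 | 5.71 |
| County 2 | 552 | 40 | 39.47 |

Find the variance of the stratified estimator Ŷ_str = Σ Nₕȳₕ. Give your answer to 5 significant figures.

3.0501 × 10^6

Var(Ŷ_str) = Σₕ Nₕ²(1 − fₕ)sₕ²/nₕ.
County 1: 12663²·(1 − 322/12663)·5.71/322 = 2.7711957 × 10^6.
County 2: 552²·(1 − 40/552)·39.47/40 = 278879.23.
Sum = 3.0500749 × 10^6.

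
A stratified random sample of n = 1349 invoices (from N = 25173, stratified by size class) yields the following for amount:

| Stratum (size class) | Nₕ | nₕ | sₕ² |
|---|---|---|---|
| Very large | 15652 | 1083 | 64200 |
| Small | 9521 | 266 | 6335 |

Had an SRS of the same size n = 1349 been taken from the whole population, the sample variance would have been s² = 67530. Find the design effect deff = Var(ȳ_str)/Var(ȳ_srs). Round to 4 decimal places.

0.5202

Var(ȳ_str) = Σ Wₕ²(1−fₕ)sₕ²/nₕ with Wₕ = Nₕ/25173:
  Very large: (15652/25173)²·(1−1083/15652)·64200/1083 = 21.332227
  Small: (9521/25173)²·(1−266/9521)·6335/266 = 3.3117231
  → Var(ȳ_str) = 24.64395.
Var(ȳ_srs) = (1 − 1349/25173)·67530/1349 = 47.376667.
deff = 24.64395 / 47.376667 = 0.5202.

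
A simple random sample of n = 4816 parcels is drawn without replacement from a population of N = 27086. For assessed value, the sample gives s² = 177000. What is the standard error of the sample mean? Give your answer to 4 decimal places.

5.4971

Under SRS without replacement, Var(ȳ) = (1 − f)·s²/n with f = n/N = 4816/27086 = 0.17780403.
Var(ȳ) = (1 − 0.17780403)·177000/4816 = 0.82219597·36.752492 = 30.21775.
SE(ȳ) = √(30.21775) = 5.4971.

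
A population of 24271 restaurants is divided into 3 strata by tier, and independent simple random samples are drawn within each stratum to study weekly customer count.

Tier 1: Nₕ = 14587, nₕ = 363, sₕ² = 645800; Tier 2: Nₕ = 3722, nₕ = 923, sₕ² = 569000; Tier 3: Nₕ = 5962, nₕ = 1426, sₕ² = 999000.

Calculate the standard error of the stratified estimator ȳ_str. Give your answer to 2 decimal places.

Var(ȳ_str) = Σₕ Wₕ²(1 − fₕ)sₕ²/nₕ with Wₕ = Nₕ/N, N = 24271.
Tier 1: Wₕ = 0.60100531; term = 0.60100531²·(1 − 0.02488517)·645800/363 = 626.61935.
Tier 2: Wₕ = 0.15335174; term = 0.15335174²·(1 − 0.24798495)·569000/923 = 10.902209.
Tier 3: Wₕ = 0.24564295; term = 0.24564295²·(1 − 0.23918148)·999000/1426 = 32.161451.
Sum = 669.68301.
SE = √(669.68301) = 25.88.

25.88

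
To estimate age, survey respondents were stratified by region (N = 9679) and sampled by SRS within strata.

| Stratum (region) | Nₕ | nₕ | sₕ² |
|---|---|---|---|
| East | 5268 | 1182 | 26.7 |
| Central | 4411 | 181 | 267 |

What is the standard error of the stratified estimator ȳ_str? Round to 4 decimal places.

0.5468

Var(ȳ_str) = Σₕ Wₕ²(1 − fₕ)sₕ²/nₕ with Wₕ = Nₕ/N, N = 9679.
East: Wₕ = 0.54427110; term = 0.54427110²·(1 − 0.22437358)·26.7/1182 = 0.0051901144.
Central: Wₕ = 0.45572890; term = 0.45572890²·(1 − 0.04103378)·267/181 = 0.2937982.
Sum = 0.29898831.
SE = √(0.29898831) = 0.5468.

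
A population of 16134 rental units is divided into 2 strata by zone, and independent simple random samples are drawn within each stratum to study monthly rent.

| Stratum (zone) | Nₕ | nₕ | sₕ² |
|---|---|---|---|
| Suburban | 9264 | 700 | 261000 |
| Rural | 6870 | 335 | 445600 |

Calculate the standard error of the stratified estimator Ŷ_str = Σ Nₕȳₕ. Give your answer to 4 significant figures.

298800

Var(Ŷ_str) = Σₕ Nₕ²(1 − fₕ)sₕ²/nₕ.
Suburban: 9264²·(1 − 700/9264)·261000/700 = 2.9581328 × 10^10.
Rural: 6870²·(1 − 335/6870)·445600/335 = 5.9717649 × 10^10.
Sum = 8.9298977 × 10^10.
SE = √(8.9298977 × 10^10) = 298800.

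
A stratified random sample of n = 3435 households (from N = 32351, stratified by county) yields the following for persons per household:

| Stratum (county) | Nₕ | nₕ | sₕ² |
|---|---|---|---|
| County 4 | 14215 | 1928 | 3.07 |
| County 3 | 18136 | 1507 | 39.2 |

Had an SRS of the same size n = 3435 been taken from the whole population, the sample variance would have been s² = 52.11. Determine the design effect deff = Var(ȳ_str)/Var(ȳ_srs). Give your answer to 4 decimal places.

Var(ȳ_str) = Σ Wₕ²(1−fₕ)sₕ²/nₕ with Wₕ = Nₕ/32351:
  County 4: (14215/32351)²·(1−1928/14215)·3.07/1928 = 2.6573493 × 10^-4
  County 3: (18136/32351)²·(1−1507/18136)·39.2/1507 = 0.0074955764
  → Var(ȳ_str) = 0.0077613113.
Var(ȳ_srs) = (1 − 3435/32351)·52.11/3435 = 0.013559536.
deff = 0.0077613113 / 0.013559536 = 0.5724.

0.5724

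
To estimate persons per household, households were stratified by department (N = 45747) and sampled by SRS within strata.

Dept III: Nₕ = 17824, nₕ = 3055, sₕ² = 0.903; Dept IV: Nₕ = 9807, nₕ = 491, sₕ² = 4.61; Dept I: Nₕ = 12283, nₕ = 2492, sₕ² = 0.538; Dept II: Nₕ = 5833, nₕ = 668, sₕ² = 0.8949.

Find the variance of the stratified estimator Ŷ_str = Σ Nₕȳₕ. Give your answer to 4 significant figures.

Var(Ŷ_str) = Σₕ Nₕ²(1 − fₕ)sₕ²/nₕ.
Dept III: 17824²·(1 − 3055/17824)·0.903/3055 = 77809.531.
Dept IV: 9807²·(1 − 491/9807)·4.61/491 = 857798.12.
Dept I: 12283²·(1 − 2492/12283)·0.538/2492 = 25963.65.
Dept II: 5833²·(1 − 668/5833)·0.8949/668 = 40360.854.
Sum = 1.0019322 × 10^6.

1.002 × 10^6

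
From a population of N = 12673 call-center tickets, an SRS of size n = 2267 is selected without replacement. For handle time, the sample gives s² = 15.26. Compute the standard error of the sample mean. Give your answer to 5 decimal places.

0.07435

Under SRS without replacement, Var(ȳ) = (1 − f)·s²/n with f = n/N = 2267/12673 = 0.17888424.
Var(ȳ) = (1 − 0.17888424)·15.26/2267 = 0.82111576·0.006731363 = 0.0055272283.
SE(ȳ) = √(0.0055272283) = 0.07435.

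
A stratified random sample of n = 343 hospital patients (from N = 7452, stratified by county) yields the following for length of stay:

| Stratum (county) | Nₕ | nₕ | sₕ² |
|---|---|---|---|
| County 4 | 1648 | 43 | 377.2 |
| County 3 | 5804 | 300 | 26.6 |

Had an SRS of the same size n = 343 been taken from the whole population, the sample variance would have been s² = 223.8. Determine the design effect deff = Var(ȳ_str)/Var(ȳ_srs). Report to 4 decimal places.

0.7532

Var(ȳ_str) = Σ Wₕ²(1−fₕ)sₕ²/nₕ with Wₕ = Nₕ/7452:
  County 4: (1648/7452)²·(1−43/1648)·377.2/43 = 0.41782053
  County 3: (5804/7452)²·(1−300/5804)·26.6/300 = 0.051005912
  → Var(ȳ_str) = 0.46882644.
Var(ȳ_srs) = (1 − 343/7452)·223.8/343 = 0.62244593.
deff = 0.46882644 / 0.62244593 = 0.7532.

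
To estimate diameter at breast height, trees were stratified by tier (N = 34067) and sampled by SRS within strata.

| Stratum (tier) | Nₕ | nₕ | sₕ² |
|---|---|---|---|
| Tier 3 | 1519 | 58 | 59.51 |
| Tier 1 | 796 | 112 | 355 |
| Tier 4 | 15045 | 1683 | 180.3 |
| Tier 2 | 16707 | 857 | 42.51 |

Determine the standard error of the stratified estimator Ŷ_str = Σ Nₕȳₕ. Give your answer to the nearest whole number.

6219

Var(Ŷ_str) = Σₕ Nₕ²(1 − fₕ)sₕ²/nₕ.
Tier 3: 1519²·(1 − 58/1519)·59.51/58 = 2.2770363 × 10^6.
Tier 1: 796²·(1 − 112/796)·355/112 = 1.7257564 × 10^6.
Tier 4: 15045²·(1 − 1683/15045)·180.3/1683 = 2.1536507 × 10^7.
Tier 2: 16707²·(1 − 857/16707)·42.51/857 = 1.313524 × 10^7.
Sum = 3.867454 × 10^7.
SE = √(3.867454 × 10^7) = 6219.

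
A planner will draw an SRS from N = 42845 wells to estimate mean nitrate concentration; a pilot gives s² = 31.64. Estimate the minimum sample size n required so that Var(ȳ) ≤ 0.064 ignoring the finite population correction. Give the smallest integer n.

Without fpc, n₀ = s²/D = 31.64/0.064 = 494.3750.
Rounding up, n = 495.

495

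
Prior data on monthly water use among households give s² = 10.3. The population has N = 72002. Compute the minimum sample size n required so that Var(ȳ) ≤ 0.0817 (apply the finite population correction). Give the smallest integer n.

126

Without fpc, n₀ = s²/D = 10.3/0.0817 = 126.0710.
With fpc, (1 − n/N)·s²/n ≤ D requires n ≥ n₀/(1 + n₀/N) = 126.0710/(1 + 126.0710/72002) = 125.8506.
Rounding up, n = 126.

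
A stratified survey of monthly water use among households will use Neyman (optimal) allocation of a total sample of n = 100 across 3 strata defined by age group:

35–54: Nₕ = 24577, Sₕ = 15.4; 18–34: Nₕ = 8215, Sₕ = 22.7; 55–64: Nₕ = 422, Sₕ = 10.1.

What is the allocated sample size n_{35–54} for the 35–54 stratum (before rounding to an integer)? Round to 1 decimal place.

66.5

Neyman allocation: nₕ = n·NₕSₕ / Σⱼ NⱼSⱼ.
Σ NⱼSⱼ = 24577·15.4 + 8215·22.7 + 422·10.1 = 569228.5.
n_{35–54} = 100·24577·15.4 / 569228.5 = 66.5.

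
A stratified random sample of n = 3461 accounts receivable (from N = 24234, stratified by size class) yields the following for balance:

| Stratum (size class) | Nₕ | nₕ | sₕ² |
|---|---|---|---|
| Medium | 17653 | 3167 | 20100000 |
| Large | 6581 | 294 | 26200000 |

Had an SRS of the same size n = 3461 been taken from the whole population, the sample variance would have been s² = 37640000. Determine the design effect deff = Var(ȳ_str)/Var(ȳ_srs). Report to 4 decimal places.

Var(ȳ_str) = Σ Wₕ²(1−fₕ)sₕ²/nₕ with Wₕ = Nₕ/24234:
  Medium: (17653/24234)²·(1−3167/17653)·20100000/3167 = 2763.5339
  Large: (6581/24234)²·(1−294/6581)·26200000/294 = 6278.2572
  → Var(ȳ_str) = 9041.7911.
Var(ȳ_srs) = (1 − 3461/24234)·37640000/3461 = 9322.2798.
deff = 9041.7911 / 9322.2798 = 0.9699.

0.9699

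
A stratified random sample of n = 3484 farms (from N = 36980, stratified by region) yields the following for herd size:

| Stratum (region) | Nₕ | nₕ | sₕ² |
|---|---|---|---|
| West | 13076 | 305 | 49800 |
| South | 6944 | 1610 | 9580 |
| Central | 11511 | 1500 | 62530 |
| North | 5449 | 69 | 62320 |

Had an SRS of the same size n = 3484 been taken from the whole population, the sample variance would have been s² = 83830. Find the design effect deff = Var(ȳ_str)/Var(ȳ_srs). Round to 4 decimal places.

1.9718

Var(ȳ_str) = Σ Wₕ²(1−fₕ)sₕ²/nₕ with Wₕ = Nₕ/36980:
  West: (13076/36980)²·(1−305/13076)·49800/305 = 19.938639
  South: (6944/36980)²·(1−1610/6944)·9580/1610 = 0.16116419
  Central: (11511/36980)²·(1−1500/11511)·62530/1500 = 3.5128036
  North: (5449/36980)²·(1−69/5449)·62320/69 = 19.361706
  → Var(ȳ_str) = 42.974313.
Var(ȳ_srs) = (1 − 3484/36980)·83830/3484 = 21.794523.
deff = 42.974313 / 21.794523 = 1.9718.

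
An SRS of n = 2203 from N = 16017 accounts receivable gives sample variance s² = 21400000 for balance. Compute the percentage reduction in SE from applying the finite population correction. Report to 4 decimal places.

f = n/N = 2203/16017 = 0.13754136.
SE_no-fpc = √(s²/n) = 98.55976; SE_fpc = √((1−f)s²/n) = 91.53112.
Ratio = √(1−f) = 0.92868651. Reduction = 100·(1 − 0.92868651) = 7.1313%.

7.1313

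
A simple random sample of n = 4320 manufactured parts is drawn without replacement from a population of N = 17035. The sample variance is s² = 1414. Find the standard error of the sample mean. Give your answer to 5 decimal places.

Under SRS without replacement, Var(ȳ) = (1 − f)·s²/n with f = n/N = 4320/17035 = 0.25359554.
Var(ȳ) = (1 − 0.25359554)·1414/4320 = 0.74640446·0.32731481 = 0.24430924.
SE(ȳ) = √(0.24430924) = 0.49428.

0.49428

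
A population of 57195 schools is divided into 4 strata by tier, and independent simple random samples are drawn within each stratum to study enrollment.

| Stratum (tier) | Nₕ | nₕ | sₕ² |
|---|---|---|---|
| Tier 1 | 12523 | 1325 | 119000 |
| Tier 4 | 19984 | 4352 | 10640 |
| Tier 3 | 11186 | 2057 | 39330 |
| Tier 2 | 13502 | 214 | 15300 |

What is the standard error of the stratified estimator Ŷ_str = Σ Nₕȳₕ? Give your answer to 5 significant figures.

167740

Var(Ŷ_str) = Σₕ Nₕ²(1 − fₕ)sₕ²/nₕ.
Tier 1: 12523²·(1 − 1325/12523)·119000/1325 = 1.2594471 × 10^10.
Tier 4: 19984²·(1 − 4352/19984)·10640/4352 = 7.6374734 × 10^8.
Tier 3: 11186²·(1 − 2057/11186)·39330/2057 = 1.9524849 × 10^9.
Tier 2: 13502²·(1 − 214/13502)·15300/214 = 1.2827304 × 10^10.
Sum = 2.8138007 × 10^10.
SE = √(2.8138007 × 10^10) = 167740.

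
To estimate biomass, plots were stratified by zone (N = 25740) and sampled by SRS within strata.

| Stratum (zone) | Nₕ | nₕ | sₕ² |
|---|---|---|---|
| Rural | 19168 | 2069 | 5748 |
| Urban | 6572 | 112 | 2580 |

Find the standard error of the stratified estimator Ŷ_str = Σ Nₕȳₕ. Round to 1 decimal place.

43457.3

Var(Ŷ_str) = Σₕ Nₕ²(1 − fₕ)sₕ²/nₕ.
Rural: 19168²·(1 − 2069/19168)·5748/2069 = 9.1054996 × 10^8.
Urban: 6572²·(1 − 112/6572)·2580/112 = 9.7798401 × 10^8.
Sum = 1.888534 × 10^9.
SE = √(1.888534 × 10^9) = 43457.3.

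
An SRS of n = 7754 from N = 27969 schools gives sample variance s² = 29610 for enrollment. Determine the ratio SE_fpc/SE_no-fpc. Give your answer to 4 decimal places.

f = n/N = 7754/27969 = 0.27723551.
SE_no-fpc = √(s²/n) = 1.9541428; SE_fpc = √((1−f)s²/n) = 1.6613254.
Ratio = √(1−f) = 0.85015557.

0.8502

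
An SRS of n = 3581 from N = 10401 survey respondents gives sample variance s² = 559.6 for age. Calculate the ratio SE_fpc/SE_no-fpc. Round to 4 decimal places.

f = n/N = 3581/10401 = 0.34429382.
SE_no-fpc = √(s²/n) = 0.39530899; SE_fpc = √((1−f)s²/n) = 0.32010417.
Ratio = √(1−f) = 0.80975687.

0.8098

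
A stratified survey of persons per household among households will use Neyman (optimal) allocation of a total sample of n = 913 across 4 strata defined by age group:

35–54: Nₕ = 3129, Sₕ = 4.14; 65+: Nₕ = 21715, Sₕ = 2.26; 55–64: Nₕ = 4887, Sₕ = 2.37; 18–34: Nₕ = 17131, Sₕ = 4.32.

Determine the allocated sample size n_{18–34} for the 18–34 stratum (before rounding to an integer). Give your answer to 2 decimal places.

Neyman allocation: nₕ = n·NₕSₕ / Σⱼ NⱼSⱼ.
Σ NⱼSⱼ = 3129·4.14 + 21715·2.26 + 4887·2.37 + 17131·4.32 = 147618.07.
n_{18–34} = 913·17131·4.32 / 147618.07 = 457.72.

457.72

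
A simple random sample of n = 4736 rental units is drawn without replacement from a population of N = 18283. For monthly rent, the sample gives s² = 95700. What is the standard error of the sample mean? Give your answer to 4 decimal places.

3.8694

Under SRS without replacement, Var(ȳ) = (1 − f)·s²/n with f = n/N = 4736/18283 = 0.25903845.
Var(ȳ) = (1 − 0.25903845)·95700/4736 = 0.74096155·20.206926 = 14.972555.
SE(ȳ) = √(14.972555) = 3.8694.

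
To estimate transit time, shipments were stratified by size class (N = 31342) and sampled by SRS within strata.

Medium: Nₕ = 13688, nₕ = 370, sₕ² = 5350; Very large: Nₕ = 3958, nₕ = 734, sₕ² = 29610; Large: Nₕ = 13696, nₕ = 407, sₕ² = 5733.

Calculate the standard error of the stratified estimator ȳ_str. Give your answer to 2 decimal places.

2.41

Var(ȳ_str) = Σₕ Wₕ²(1 − fₕ)sₕ²/nₕ with Wₕ = Nₕ/N, N = 31342.
Medium: Wₕ = 0.43673027; term = 0.43673027²·(1 − 0.02703098)·5350/370 = 2.683352.
Very large: Wₕ = 0.12628422; term = 0.12628422²·(1 − 0.18544720)·29610/734 = 0.52403435.
Large: Wₕ = 0.43698551; term = 0.43698551²·(1 − 0.02971671)·5733/407 = 2.6098778.
Sum = 5.8172642.
SE = √(5.8172642) = 2.41.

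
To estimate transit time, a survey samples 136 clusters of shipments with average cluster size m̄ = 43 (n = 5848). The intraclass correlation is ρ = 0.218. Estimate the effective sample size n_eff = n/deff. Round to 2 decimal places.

575.82

deff = 1 + (43 − 1)·0.218 = 1 + 9.156 = 10.156.
n_eff = 5848 / 10.156 = 575.82.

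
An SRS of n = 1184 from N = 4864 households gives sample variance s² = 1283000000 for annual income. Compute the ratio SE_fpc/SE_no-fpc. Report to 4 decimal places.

f = n/N = 1184/4864 = 0.24342105.
SE_no-fpc = √(s²/n) = 1040.9682; SE_fpc = √((1−f)s²/n) = 905.45027.
Ratio = √(1−f) = 0.86981547.

0.8698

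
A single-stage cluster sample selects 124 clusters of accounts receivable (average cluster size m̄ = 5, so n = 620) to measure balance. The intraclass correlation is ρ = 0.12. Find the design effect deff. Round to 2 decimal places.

deff = 1 + (5 − 1)·0.12 = 1 + 0.48 = 1.48.

1.48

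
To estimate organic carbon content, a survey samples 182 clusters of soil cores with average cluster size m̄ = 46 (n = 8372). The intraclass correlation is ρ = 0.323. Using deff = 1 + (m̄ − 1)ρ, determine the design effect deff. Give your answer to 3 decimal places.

deff = 1 + (46 − 1)·0.323 = 1 + 14.535 = 15.535.

15.535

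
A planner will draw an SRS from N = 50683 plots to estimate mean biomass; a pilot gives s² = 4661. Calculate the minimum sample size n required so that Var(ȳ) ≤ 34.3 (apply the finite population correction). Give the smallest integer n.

Without fpc, n₀ = s²/D = 4661/34.3 = 135.8892.
With fpc, (1 − n/N)·s²/n ≤ D requires n ≥ n₀/(1 + n₀/N) = 135.8892/(1 + 135.8892/50683) = 135.5258.
Rounding up, n = 136.

136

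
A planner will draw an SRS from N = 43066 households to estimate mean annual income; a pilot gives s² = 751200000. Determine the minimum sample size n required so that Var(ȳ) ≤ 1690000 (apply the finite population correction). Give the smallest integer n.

Without fpc, n₀ = s²/D = 751200000/1690000 = 444.4970.
With fpc, (1 − n/N)·s²/n ≤ D requires n ≥ n₀/(1 + n₀/N) = 444.4970/(1 + 444.4970/43066) = 439.9561.
Rounding up, n = 440.

440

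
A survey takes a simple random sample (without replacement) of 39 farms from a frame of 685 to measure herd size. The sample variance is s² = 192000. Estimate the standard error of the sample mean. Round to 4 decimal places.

Under SRS without replacement, Var(ȳ) = (1 − f)·s²/n with f = n/N = 39/685 = 0.05693431.
Var(ȳ) = (1 − 0.05693431)·192000/39 = 0.94306569·4923.0769 = 4642.785.
SE(ȳ) = √(4642.785) = 68.1380.

68.1380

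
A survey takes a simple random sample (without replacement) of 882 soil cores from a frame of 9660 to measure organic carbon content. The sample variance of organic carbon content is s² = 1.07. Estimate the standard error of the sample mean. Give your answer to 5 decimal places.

0.03320

Under SRS without replacement, Var(ȳ) = (1 − f)·s²/n with f = n/N = 882/9660 = 0.09130435.
Var(ȳ) = (1 − 0.09130435)·1.07/882 = 0.90869565·0.0012131519 = 0.0011023859.
SE(ȳ) = √(0.0011023859) = 0.03320.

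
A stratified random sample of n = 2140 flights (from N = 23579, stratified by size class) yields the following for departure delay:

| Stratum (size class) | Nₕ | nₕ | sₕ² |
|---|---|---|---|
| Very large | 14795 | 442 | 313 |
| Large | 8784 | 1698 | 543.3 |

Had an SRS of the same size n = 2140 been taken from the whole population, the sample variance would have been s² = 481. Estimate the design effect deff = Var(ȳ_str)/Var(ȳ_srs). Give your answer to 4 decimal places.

1.4988

Var(ȳ_str) = Σ Wₕ²(1−fₕ)sₕ²/nₕ with Wₕ = Nₕ/23579:
  Very large: (14795/23579)²·(1−442/14795)·313/442 = 0.27047614
  Large: (8784/23579)²·(1−1698/8784)·543.3/1698 = 0.035821579
  → Var(ȳ_str) = 0.30629772.
Var(ȳ_srs) = (1 − 2140/23579)·481/2140 = 0.20436685.
deff = 0.30629772 / 0.20436685 = 1.4988.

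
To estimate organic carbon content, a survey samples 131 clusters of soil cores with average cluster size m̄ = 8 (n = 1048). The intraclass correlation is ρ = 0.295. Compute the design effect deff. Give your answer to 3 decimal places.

3.065

deff = 1 + (8 − 1)·0.295 = 1 + 2.065 = 3.065.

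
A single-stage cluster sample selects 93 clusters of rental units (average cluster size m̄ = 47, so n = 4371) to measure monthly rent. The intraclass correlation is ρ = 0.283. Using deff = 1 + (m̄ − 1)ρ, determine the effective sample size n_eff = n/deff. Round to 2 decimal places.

311.81

deff = 1 + (47 − 1)·0.283 = 1 + 13.018 = 14.018.
n_eff = 4371 / 14.018 = 311.81.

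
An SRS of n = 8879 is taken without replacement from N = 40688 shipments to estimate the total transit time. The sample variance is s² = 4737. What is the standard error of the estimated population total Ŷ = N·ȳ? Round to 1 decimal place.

Var(Ŷ) = N²·Var(ȳ) = N²·(1 − n/N)·s²/n.
f = 8879/40688 = 0.21822159; Var(ȳ) = 0.78177841·4737/8879 = 0.41708349.
Var(Ŷ) = 40688² · 0.41708349 = 6.9048728 × 10^8.
SE(Ŷ) = √(6.9048728 × 10^8) = 26277.1.

26277.1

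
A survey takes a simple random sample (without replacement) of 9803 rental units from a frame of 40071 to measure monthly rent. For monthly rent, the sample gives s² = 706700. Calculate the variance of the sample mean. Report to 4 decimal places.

Under SRS without replacement, Var(ȳ) = (1 − f)·s²/n with f = n/N = 9803/40071 = 0.24464076.
Var(ȳ) = (1 − 0.24464076)·706700/9803 = 0.75535924·72.090176 = 54.453981.

54.4540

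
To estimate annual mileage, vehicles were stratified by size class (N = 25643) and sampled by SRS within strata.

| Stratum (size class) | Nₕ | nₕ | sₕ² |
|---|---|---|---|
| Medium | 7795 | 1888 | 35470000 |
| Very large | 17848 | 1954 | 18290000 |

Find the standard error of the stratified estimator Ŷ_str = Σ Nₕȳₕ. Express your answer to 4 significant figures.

Var(Ŷ_str) = Σₕ Nₕ²(1 − fₕ)sₕ²/nₕ.
Medium: 7795²·(1 − 1888/7795)·35470000/1888 = 8.6505215 × 10^11.
Very large: 17848²·(1 − 1954/17848)·18290000/1954 = 2.6552897 × 10^12.
Sum = 3.5203419 × 10^12.
SE = √(3.5203419 × 10^12) = 1.876 × 10^6.

1.876 × 10^6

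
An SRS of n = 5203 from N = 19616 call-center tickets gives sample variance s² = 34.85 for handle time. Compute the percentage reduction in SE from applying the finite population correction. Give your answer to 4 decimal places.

14.2820

f = n/N = 5203/19616 = 0.26524266.
SE_no-fpc = √(s²/n) = 0.081841669; SE_fpc = √((1−f)s²/n) = 0.070153032.
Ratio = √(1−f) = 0.85717988. Reduction = 100·(1 − 0.85717988) = 14.2820%.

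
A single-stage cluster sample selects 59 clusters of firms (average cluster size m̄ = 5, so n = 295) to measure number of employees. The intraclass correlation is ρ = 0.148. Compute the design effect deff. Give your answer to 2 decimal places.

1.59

deff = 1 + (5 − 1)·0.148 = 1 + 0.592 = 1.592.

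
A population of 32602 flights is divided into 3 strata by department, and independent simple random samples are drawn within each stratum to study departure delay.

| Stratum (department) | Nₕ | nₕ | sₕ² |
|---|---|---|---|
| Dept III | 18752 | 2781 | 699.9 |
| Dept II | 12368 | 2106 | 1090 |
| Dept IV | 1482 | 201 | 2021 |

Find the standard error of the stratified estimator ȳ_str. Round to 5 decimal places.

Var(ȳ_str) = Σₕ Wₕ²(1 − fₕ)sₕ²/nₕ with Wₕ = Nₕ/N, N = 32602.
Dept III: Wₕ = 0.57517944; term = 0.57517944²·(1 − 0.14830418)·699.9/2781 = 0.070913059.
Dept II: Wₕ = 0.37936323; term = 0.37936323²·(1 − 0.17027814)·1090/2106 = 0.061803224.
Dept IV: Wₕ = 0.04545733; term = 0.04545733²·(1 − 0.13562753)·2021/201 = 0.017958874.
Sum = 0.15067516.
SE = √(0.15067516) = 0.38817.

0.38817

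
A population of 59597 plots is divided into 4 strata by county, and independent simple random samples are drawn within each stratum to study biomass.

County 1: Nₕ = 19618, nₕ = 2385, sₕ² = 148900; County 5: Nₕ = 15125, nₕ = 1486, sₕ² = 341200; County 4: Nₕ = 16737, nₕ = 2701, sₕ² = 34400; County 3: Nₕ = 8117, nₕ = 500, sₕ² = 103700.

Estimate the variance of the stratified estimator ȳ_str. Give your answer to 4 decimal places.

23.7310

Var(ȳ_str) = Σₕ Wₕ²(1 − fₕ)sₕ²/nₕ with Wₕ = Nₕ/N, N = 59597.
County 1: Wₕ = 0.32917764; term = 0.32917764²·(1 − 0.12157203)·148900/2385 = 5.942554.
County 5: Wₕ = 0.25378794; term = 0.25378794²·(1 − 0.09824793)·341200/1486 = 13.335808.
County 4: Wₕ = 0.28083628; term = 0.28083628²·(1 − 0.16137898)·34400/2701 = 0.8423761.
County 3: Wₕ = 0.13619813; term = 0.13619813²·(1 − 0.06159911)·103700/500 = 3.6102681.
Sum = 23.731006.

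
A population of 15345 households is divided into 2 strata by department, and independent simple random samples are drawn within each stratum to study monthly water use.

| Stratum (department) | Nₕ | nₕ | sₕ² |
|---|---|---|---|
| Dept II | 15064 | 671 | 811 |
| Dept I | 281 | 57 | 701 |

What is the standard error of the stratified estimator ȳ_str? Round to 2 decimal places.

1.06

Var(ȳ_str) = Σₕ Wₕ²(1 − fₕ)sₕ²/nₕ with Wₕ = Nₕ/N, N = 15345.
Dept II: Wₕ = 0.98168785; term = 0.98168785²·(1 − 0.04454328)·811/671 = 1.1129001.
Dept I: Wₕ = 0.01831215; term = 0.01831215²·(1 − 0.20284698)·701/57 = 0.0032874845.
Sum = 1.1161876.
SE = √(1.1161876) = 1.06.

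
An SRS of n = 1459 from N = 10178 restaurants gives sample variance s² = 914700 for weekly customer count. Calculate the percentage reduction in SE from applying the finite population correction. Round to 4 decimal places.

7.4445

f = n/N = 1459/10178 = 0.14334840.
SE_no-fpc = √(s²/n) = 25.038695; SE_fpc = √((1−f)s²/n) = 23.174683.
Ratio = √(1−f) = 0.92555475. Reduction = 100·(1 − 0.92555475) = 7.4445%.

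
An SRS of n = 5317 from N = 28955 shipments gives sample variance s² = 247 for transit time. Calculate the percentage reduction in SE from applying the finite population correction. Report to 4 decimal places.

9.6468

f = n/N = 5317/28955 = 0.18362977.
SE_no-fpc = √(s²/n) = 0.21553368; SE_fpc = √((1−f)s²/n) = 0.1947416.
Ratio = √(1−f) = 0.90353209. Reduction = 100·(1 − 0.90353209) = 9.6468%.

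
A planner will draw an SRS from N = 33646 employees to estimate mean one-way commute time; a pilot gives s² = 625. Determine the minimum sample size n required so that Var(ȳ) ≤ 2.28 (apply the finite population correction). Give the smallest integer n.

272

Without fpc, n₀ = s²/D = 625/2.28 = 274.1228.
With fpc, (1 − n/N)·s²/n ≤ D requires n ≥ n₀/(1 + n₀/N) = 274.1228/(1 + 274.1228/33646) = 271.9075.
Rounding up, n = 272.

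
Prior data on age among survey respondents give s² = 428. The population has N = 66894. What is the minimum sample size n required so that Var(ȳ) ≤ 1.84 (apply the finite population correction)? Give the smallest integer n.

232

Without fpc, n₀ = s²/D = 428/1.84 = 232.6087.
With fpc, (1 − n/N)·s²/n ≤ D requires n ≥ n₀/(1 + n₀/N) = 232.6087/(1 + 232.6087/66894) = 231.8027.
Rounding up, n = 232.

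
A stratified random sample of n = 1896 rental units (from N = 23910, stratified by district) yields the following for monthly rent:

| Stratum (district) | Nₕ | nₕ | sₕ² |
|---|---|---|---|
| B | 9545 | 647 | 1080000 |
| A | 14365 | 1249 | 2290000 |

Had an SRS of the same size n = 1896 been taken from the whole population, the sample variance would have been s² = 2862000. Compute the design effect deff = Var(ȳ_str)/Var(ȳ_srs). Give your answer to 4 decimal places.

0.6132

Var(ȳ_str) = Σ Wₕ²(1−fₕ)sₕ²/nₕ with Wₕ = Nₕ/23910:
  B: (9545/23910)²·(1−647/9545)·1080000/647 = 247.98685
  A: (14365/23910)²·(1−1249/14365)·2290000/1249 = 604.25594
  → Var(ȳ_str) = 852.24279.
Var(ȳ_srs) = (1 − 1896/23910)·2862000/1896 = 1389.7948.
deff = 852.24279 / 1389.7948 = 0.6132.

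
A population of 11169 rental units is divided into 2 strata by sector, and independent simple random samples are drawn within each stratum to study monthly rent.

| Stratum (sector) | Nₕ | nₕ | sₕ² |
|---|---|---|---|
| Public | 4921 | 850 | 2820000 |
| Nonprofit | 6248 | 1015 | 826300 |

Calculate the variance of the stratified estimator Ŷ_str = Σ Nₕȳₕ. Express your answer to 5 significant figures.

Var(Ŷ_str) = Σₕ Nₕ²(1 − fₕ)sₕ²/nₕ.
Public: 4921²·(1 − 850/4921)·2820000/850 = 6.6463721 × 10^10.
Nonprofit: 6248²·(1 − 1015/6248)·826300/1015 = 2.6617267 × 10^10.
Sum = 9.3080988 × 10^10.

9.3081 × 10^10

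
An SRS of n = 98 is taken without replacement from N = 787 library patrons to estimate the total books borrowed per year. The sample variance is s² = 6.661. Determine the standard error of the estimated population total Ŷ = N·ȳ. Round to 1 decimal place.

192.0

Var(Ŷ) = N²·Var(ȳ) = N²·(1 − n/N)·s²/n.
f = 98/787 = 0.12452351; Var(ȳ) = 0.87547649·6.661/98 = 0.059505601.
Var(Ŷ) = 787² · 0.059505601 = 36855.925.
SE(Ŷ) = √(36855.925) = 192.0.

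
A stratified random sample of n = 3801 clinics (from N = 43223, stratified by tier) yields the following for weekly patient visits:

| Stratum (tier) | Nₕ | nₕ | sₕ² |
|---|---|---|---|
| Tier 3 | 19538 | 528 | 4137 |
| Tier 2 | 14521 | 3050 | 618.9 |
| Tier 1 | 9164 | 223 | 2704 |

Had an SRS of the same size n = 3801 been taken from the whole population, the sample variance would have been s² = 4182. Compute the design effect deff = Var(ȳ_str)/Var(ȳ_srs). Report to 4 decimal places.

Var(ȳ_str) = Σ Wₕ²(1−fₕ)sₕ²/nₕ with Wₕ = Nₕ/43223:
  Tier 3: (19538/43223)²·(1−528/19538)·4137/528 = 1.5577007
  Tier 2: (14521/43223)²·(1−3050/14521)·618.9/3050 = 0.018092086
  Tier 1: (9164/43223)²·(1−223/9164)·2704/223 = 0.5317937
  → Var(ȳ_str) = 2.1075865.
Var(ȳ_srs) = (1 − 3801/43223)·4182/3801 = 1.0034827.
deff = 2.1075865 / 1.0034827 = 2.1003.

2.1003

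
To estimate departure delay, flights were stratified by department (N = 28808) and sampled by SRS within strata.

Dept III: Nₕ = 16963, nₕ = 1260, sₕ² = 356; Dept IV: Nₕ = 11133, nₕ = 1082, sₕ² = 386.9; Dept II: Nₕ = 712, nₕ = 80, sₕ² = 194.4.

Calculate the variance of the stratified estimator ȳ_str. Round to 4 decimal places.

Var(ȳ_str) = Σₕ Wₕ²(1 − fₕ)sₕ²/nₕ with Wₕ = Nₕ/N, N = 28808.
Dept III: Wₕ = 0.58882949; term = 0.58882949²·(1 − 0.07427931)·356/1260 = 0.090685641.
Dept IV: Wₕ = 0.38645515; term = 0.38645515²·(1 − 0.09718854)·386.9/1082 = 0.048213286.
Dept II: Wₕ = 0.02471536; term = 0.02471536²·(1 − 0.11235955)·194.4/80 = 0.0013175804.
Sum = 0.14021651.

0.1402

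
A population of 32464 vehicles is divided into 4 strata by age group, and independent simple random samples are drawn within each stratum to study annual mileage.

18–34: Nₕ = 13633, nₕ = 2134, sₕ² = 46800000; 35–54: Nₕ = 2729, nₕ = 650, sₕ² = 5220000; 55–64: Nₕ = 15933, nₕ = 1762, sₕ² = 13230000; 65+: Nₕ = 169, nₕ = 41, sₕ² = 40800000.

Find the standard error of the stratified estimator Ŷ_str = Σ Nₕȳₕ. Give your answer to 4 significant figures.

2.280 × 10^6

Var(Ŷ_str) = Σₕ Nₕ²(1 − fₕ)sₕ²/nₕ.
18–34: 13633²·(1 − 2134/13633)·46800000/2134 = 3.4379768 × 10^12.
35–54: 2729²·(1 − 650/2729)·5220000/650 = 4.55633 × 10^10.
55–64: 15933²·(1 − 1762/15933)·13230000/1762 = 1.6953212 × 10^12.
65+: 169²·(1 − 41/169)·40800000/41 = 2.1526478 × 10^10.
Sum = 5.2003878 × 10^12.
SE = √(5.2003878 × 10^12) = 2.280 × 10^6.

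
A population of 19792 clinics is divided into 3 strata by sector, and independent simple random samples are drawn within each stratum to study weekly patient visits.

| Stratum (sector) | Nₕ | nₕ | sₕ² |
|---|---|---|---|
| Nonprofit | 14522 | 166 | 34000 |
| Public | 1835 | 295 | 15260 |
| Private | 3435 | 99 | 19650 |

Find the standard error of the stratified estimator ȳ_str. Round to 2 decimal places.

Var(ȳ_str) = Σₕ Wₕ²(1 − fₕ)sₕ²/nₕ with Wₕ = Nₕ/N, N = 19792.
Nonprofit: Wₕ = 0.73373080; term = 0.73373080²·(1 − 0.01143093)·34000/166 = 109.00624.
Public: Wₕ = 0.09271423; term = 0.09271423²·(1 − 0.16076294)·15260/295 = 0.37317277.
Private: Wₕ = 0.17355497; term = 0.17355497²·(1 − 0.02882096)·19650/99 = 5.8063175.
Sum = 115.18573.
SE = √(115.18573) = 10.73.

10.73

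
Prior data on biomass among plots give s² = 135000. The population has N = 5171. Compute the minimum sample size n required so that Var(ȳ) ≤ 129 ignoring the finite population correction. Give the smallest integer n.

Without fpc, n₀ = s²/D = 135000/129 = 1046.5116.
Rounding up, n = 1047.

1047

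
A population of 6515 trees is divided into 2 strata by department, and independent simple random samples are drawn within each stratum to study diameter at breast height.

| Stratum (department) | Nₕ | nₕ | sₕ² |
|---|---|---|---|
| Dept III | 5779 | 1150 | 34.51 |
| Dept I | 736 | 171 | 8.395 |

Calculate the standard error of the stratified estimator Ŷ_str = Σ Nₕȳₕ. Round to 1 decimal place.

Var(Ŷ_str) = Σₕ Nₕ²(1 − fₕ)sₕ²/nₕ.
Dept III: 5779²·(1 − 1150/5779)·34.51/1150 = 802762.35.
Dept I: 736²·(1 − 171/736)·8.395/171 = 20415.069.
Sum = 823177.42.
SE = √(823177.42) = 907.3.

907.3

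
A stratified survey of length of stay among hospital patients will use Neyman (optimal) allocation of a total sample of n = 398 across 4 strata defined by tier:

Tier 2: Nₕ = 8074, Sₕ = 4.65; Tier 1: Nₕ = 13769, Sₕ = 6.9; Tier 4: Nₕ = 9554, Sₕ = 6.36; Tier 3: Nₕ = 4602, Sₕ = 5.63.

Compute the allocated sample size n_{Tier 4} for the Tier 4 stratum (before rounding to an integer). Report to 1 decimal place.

110.3

Neyman allocation: nₕ = n·NₕSₕ / Σⱼ NⱼSⱼ.
Σ NⱼSⱼ = 8074·4.65 + 13769·6.9 + 9554·6.36 + 4602·5.63 = 219222.9.
n_{Tier 4} = 398·9554·6.36 / 219222.9 = 110.3.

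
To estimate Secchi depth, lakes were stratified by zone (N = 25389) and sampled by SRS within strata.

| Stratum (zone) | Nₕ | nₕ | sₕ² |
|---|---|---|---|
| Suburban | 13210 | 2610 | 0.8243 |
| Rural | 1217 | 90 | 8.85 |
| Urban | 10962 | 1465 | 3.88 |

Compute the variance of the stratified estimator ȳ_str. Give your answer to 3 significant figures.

Var(ȳ_str) = Σₕ Wₕ²(1 − fₕ)sₕ²/nₕ with Wₕ = Nₕ/N, N = 25389.
Suburban: Wₕ = 0.52030407; term = 0.52030407²·(1 − 0.19757759)·0.8243/2610 = 6.8606029 × 10^-5.
Rural: Wₕ = 0.04793414; term = 0.04793414²·(1 − 0.07395234)·8.85/90 = 2.0923005 × 10^-4.
Urban: Wₕ = 0.43176179; term = 0.43176179²·(1 − 0.13364350)·3.88/1465 = 4.2773929 × 10^-4.
Sum = 7.0557537 × 10^-4.

7.06 × 10^-4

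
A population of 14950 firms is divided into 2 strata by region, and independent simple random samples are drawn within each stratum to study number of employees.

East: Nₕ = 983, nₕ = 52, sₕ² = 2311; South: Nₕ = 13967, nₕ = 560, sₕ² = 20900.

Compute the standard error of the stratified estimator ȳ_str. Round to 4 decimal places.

5.6081

Var(ȳ_str) = Σₕ Wₕ²(1 − fₕ)sₕ²/nₕ with Wₕ = Nₕ/N, N = 14950.
East: Wₕ = 0.06575251; term = 0.06575251²·(1 − 0.05289929)·2311/52 = 0.18197738.
South: Wₕ = 0.93424749; term = 0.93424749²·(1 − 0.04009451)·20900/560 = 31.268757.
Sum = 31.450734.
SE = √(31.450734) = 5.6081.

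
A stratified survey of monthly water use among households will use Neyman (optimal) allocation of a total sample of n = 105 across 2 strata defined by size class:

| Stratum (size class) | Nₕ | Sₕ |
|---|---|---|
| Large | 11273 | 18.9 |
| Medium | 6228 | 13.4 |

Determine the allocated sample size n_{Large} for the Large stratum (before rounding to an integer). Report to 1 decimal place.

75.4

Neyman allocation: nₕ = n·NₕSₕ / Σⱼ NⱼSⱼ.
Σ NⱼSⱼ = 11273·18.9 + 6228·13.4 = 296514.9.
n_{Large} = 105·11273·18.9 / 296514.9 = 75.4.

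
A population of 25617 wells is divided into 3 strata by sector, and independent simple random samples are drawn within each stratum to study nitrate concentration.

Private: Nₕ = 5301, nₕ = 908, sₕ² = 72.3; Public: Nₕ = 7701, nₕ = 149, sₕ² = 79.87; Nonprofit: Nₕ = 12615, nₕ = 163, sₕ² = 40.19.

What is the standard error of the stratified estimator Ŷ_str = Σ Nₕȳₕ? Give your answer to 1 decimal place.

8471.1

Var(Ŷ_str) = Σₕ Nₕ²(1 − fₕ)sₕ²/nₕ.
Private: 5301²·(1 − 908/5301)·72.3/908 = 1.8542635 × 10^6.
Public: 7701²·(1 − 149/7701)·79.87/149 = 3.1175004 × 10^7.
Nonprofit: 12615²·(1 − 163/12615)·40.19/163 = 3.8730827 × 10^7.
Sum = 7.1760095 × 10^7.
SE = √(7.1760095 × 10^7) = 8471.1.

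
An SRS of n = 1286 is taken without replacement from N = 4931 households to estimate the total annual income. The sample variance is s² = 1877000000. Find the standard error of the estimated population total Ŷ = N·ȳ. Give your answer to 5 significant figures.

5.1219 × 10^6

Var(Ŷ) = N²·Var(ȳ) = N²·(1 − n/N)·s²/n.
f = 1286/4931 = 0.26079903; Var(ȳ) = 0.73920097·1877000000/1286 = 1.0789115 × 10^6.
Var(Ŷ) = 4931² · (1.0789115 × 10^6) = 2.6233475 × 10^13.
SE(Ŷ) = √(2.6233475 × 10^13) = 5.1219 × 10^6.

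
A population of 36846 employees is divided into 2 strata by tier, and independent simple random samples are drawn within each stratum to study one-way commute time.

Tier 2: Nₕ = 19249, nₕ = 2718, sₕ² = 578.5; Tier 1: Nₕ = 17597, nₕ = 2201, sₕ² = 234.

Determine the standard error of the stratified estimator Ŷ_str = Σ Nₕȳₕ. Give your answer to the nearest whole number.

9825

Var(Ŷ_str) = Σₕ Nₕ²(1 − fₕ)sₕ²/nₕ.
Tier 2: 19249²·(1 − 2718/19249)·578.5/2718 = 6.7726902 × 10^7.
Tier 1: 17597²·(1 − 2201/17597)·234/2201 = 2.8803307 × 10^7.
Sum = 9.6530209 × 10^7.
SE = √(9.6530209 × 10^7) = 9825.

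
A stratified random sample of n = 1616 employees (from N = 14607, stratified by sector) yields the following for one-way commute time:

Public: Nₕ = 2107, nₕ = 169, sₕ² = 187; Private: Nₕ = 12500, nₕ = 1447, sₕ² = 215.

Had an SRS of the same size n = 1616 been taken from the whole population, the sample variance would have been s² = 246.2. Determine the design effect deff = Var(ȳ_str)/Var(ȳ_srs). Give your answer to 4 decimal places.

Var(ȳ_str) = Σ Wₕ²(1−fₕ)sₕ²/nₕ with Wₕ = Nₕ/14607:
  Public: (2107/14607)²·(1−169/2107)·187/169 = 0.021176352
  Private: (12500/14607)²·(1−1447/12500)·215/1447 = 0.096213952
  → Var(ȳ_str) = 0.1173903.
Var(ȳ_srs) = (1 − 1616/14607)·246.2/1616 = 0.13549655.
deff = 0.1173903 / 0.13549655 = 0.8664.

0.8664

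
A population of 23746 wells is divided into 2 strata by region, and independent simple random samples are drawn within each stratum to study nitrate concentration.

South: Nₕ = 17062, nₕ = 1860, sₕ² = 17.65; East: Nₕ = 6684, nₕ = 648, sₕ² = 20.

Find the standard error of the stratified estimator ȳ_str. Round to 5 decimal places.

0.08108

Var(ȳ_str) = Σₕ Wₕ²(1 − fₕ)sₕ²/nₕ with Wₕ = Nₕ/N, N = 23746.
South: Wₕ = 0.71852101; term = 0.71852101²·(1 − 0.10901418)·17.65/1860 = 0.0043649724.
East: Wₕ = 0.28147899; term = 0.28147899²·(1 − 0.09694794)·20/648 = 0.0022083085.
Sum = 0.0065732809.
SE = √(0.0065732809) = 0.08108.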